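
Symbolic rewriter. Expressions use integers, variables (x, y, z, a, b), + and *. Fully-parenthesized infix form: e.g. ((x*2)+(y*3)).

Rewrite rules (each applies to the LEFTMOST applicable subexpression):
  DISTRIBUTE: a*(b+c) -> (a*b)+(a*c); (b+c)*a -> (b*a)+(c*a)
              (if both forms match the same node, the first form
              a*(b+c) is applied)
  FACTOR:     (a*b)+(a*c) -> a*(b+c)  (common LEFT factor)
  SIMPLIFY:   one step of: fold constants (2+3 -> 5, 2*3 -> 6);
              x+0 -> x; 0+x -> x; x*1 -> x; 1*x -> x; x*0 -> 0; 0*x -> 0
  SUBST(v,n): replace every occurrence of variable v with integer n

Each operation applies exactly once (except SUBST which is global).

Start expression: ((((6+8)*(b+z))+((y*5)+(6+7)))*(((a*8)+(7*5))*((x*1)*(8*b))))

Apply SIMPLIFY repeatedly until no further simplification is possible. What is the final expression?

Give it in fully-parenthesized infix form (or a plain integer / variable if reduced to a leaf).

Start: ((((6+8)*(b+z))+((y*5)+(6+7)))*(((a*8)+(7*5))*((x*1)*(8*b))))
Step 1: at LLL: (6+8) -> 14; overall: ((((6+8)*(b+z))+((y*5)+(6+7)))*(((a*8)+(7*5))*((x*1)*(8*b)))) -> (((14*(b+z))+((y*5)+(6+7)))*(((a*8)+(7*5))*((x*1)*(8*b))))
Step 2: at LRR: (6+7) -> 13; overall: (((14*(b+z))+((y*5)+(6+7)))*(((a*8)+(7*5))*((x*1)*(8*b)))) -> (((14*(b+z))+((y*5)+13))*(((a*8)+(7*5))*((x*1)*(8*b))))
Step 3: at RLR: (7*5) -> 35; overall: (((14*(b+z))+((y*5)+13))*(((a*8)+(7*5))*((x*1)*(8*b)))) -> (((14*(b+z))+((y*5)+13))*(((a*8)+35)*((x*1)*(8*b))))
Step 4: at RRL: (x*1) -> x; overall: (((14*(b+z))+((y*5)+13))*(((a*8)+35)*((x*1)*(8*b)))) -> (((14*(b+z))+((y*5)+13))*(((a*8)+35)*(x*(8*b))))
Fixed point: (((14*(b+z))+((y*5)+13))*(((a*8)+35)*(x*(8*b))))

Answer: (((14*(b+z))+((y*5)+13))*(((a*8)+35)*(x*(8*b))))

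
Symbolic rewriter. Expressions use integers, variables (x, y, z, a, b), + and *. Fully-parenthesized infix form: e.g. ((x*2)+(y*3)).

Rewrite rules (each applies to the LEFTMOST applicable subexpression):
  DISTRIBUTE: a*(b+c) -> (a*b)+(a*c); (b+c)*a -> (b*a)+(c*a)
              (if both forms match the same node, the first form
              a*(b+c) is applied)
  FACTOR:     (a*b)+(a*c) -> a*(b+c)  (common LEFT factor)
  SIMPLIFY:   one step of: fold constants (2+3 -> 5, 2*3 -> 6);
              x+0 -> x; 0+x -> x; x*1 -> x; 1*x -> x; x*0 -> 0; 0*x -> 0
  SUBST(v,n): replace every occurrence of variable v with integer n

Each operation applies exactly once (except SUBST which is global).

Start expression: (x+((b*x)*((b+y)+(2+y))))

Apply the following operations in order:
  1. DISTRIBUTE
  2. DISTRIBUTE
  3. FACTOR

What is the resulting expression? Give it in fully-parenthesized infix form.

Answer: (x+(((b*x)*(b+y))+((b*x)*(2+y))))

Derivation:
Start: (x+((b*x)*((b+y)+(2+y))))
Apply DISTRIBUTE at R (target: ((b*x)*((b+y)+(2+y)))): (x+((b*x)*((b+y)+(2+y)))) -> (x+(((b*x)*(b+y))+((b*x)*(2+y))))
Apply DISTRIBUTE at RL (target: ((b*x)*(b+y))): (x+(((b*x)*(b+y))+((b*x)*(2+y)))) -> (x+((((b*x)*b)+((b*x)*y))+((b*x)*(2+y))))
Apply FACTOR at RL (target: (((b*x)*b)+((b*x)*y))): (x+((((b*x)*b)+((b*x)*y))+((b*x)*(2+y)))) -> (x+(((b*x)*(b+y))+((b*x)*(2+y))))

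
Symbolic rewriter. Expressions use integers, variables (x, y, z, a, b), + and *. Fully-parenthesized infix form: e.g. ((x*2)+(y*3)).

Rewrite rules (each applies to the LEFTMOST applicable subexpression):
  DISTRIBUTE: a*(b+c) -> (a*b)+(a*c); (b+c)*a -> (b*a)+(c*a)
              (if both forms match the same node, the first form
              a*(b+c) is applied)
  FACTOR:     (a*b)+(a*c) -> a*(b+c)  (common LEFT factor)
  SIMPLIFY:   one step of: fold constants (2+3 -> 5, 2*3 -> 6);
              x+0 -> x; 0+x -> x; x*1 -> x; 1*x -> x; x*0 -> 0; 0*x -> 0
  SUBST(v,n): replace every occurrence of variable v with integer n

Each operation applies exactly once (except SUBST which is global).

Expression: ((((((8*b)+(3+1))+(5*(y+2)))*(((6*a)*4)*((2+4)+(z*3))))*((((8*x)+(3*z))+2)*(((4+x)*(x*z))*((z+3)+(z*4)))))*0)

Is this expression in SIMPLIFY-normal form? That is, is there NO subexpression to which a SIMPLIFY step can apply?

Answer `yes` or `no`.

Answer: no

Derivation:
Expression: ((((((8*b)+(3+1))+(5*(y+2)))*(((6*a)*4)*((2+4)+(z*3))))*((((8*x)+(3*z))+2)*(((4+x)*(x*z))*((z+3)+(z*4)))))*0)
Scanning for simplifiable subexpressions (pre-order)...
  at root: ((((((8*b)+(3+1))+(5*(y+2)))*(((6*a)*4)*((2+4)+(z*3))))*((((8*x)+(3*z))+2)*(((4+x)*(x*z))*((z+3)+(z*4)))))*0) (SIMPLIFIABLE)
  at L: (((((8*b)+(3+1))+(5*(y+2)))*(((6*a)*4)*((2+4)+(z*3))))*((((8*x)+(3*z))+2)*(((4+x)*(x*z))*((z+3)+(z*4))))) (not simplifiable)
  at LL: ((((8*b)+(3+1))+(5*(y+2)))*(((6*a)*4)*((2+4)+(z*3)))) (not simplifiable)
  at LLL: (((8*b)+(3+1))+(5*(y+2))) (not simplifiable)
  at LLLL: ((8*b)+(3+1)) (not simplifiable)
  at LLLLL: (8*b) (not simplifiable)
  at LLLLR: (3+1) (SIMPLIFIABLE)
  at LLLR: (5*(y+2)) (not simplifiable)
  at LLLRR: (y+2) (not simplifiable)
  at LLR: (((6*a)*4)*((2+4)+(z*3))) (not simplifiable)
  at LLRL: ((6*a)*4) (not simplifiable)
  at LLRLL: (6*a) (not simplifiable)
  at LLRR: ((2+4)+(z*3)) (not simplifiable)
  at LLRRL: (2+4) (SIMPLIFIABLE)
  at LLRRR: (z*3) (not simplifiable)
  at LR: ((((8*x)+(3*z))+2)*(((4+x)*(x*z))*((z+3)+(z*4)))) (not simplifiable)
  at LRL: (((8*x)+(3*z))+2) (not simplifiable)
  at LRLL: ((8*x)+(3*z)) (not simplifiable)
  at LRLLL: (8*x) (not simplifiable)
  at LRLLR: (3*z) (not simplifiable)
  at LRR: (((4+x)*(x*z))*((z+3)+(z*4))) (not simplifiable)
  at LRRL: ((4+x)*(x*z)) (not simplifiable)
  at LRRLL: (4+x) (not simplifiable)
  at LRRLR: (x*z) (not simplifiable)
  at LRRR: ((z+3)+(z*4)) (not simplifiable)
  at LRRRL: (z+3) (not simplifiable)
  at LRRRR: (z*4) (not simplifiable)
Found simplifiable subexpr at path root: ((((((8*b)+(3+1))+(5*(y+2)))*(((6*a)*4)*((2+4)+(z*3))))*((((8*x)+(3*z))+2)*(((4+x)*(x*z))*((z+3)+(z*4)))))*0)
One SIMPLIFY step would give: 0
-> NOT in normal form.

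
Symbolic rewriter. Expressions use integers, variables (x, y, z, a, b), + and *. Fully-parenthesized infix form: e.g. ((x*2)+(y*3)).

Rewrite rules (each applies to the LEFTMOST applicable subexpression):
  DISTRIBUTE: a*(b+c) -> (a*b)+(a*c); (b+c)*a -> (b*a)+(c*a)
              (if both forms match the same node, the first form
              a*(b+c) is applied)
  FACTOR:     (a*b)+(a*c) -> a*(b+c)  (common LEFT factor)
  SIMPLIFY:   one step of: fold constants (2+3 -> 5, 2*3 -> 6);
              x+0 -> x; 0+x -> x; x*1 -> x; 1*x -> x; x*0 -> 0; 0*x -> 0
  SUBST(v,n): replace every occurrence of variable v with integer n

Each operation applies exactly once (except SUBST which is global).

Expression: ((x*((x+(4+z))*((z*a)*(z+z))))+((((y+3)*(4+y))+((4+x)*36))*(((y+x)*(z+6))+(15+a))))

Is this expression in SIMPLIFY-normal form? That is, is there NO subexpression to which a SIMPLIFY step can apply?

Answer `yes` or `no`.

Expression: ((x*((x+(4+z))*((z*a)*(z+z))))+((((y+3)*(4+y))+((4+x)*36))*(((y+x)*(z+6))+(15+a))))
Scanning for simplifiable subexpressions (pre-order)...
  at root: ((x*((x+(4+z))*((z*a)*(z+z))))+((((y+3)*(4+y))+((4+x)*36))*(((y+x)*(z+6))+(15+a)))) (not simplifiable)
  at L: (x*((x+(4+z))*((z*a)*(z+z)))) (not simplifiable)
  at LR: ((x+(4+z))*((z*a)*(z+z))) (not simplifiable)
  at LRL: (x+(4+z)) (not simplifiable)
  at LRLR: (4+z) (not simplifiable)
  at LRR: ((z*a)*(z+z)) (not simplifiable)
  at LRRL: (z*a) (not simplifiable)
  at LRRR: (z+z) (not simplifiable)
  at R: ((((y+3)*(4+y))+((4+x)*36))*(((y+x)*(z+6))+(15+a))) (not simplifiable)
  at RL: (((y+3)*(4+y))+((4+x)*36)) (not simplifiable)
  at RLL: ((y+3)*(4+y)) (not simplifiable)
  at RLLL: (y+3) (not simplifiable)
  at RLLR: (4+y) (not simplifiable)
  at RLR: ((4+x)*36) (not simplifiable)
  at RLRL: (4+x) (not simplifiable)
  at RR: (((y+x)*(z+6))+(15+a)) (not simplifiable)
  at RRL: ((y+x)*(z+6)) (not simplifiable)
  at RRLL: (y+x) (not simplifiable)
  at RRLR: (z+6) (not simplifiable)
  at RRR: (15+a) (not simplifiable)
Result: no simplifiable subexpression found -> normal form.

Answer: yes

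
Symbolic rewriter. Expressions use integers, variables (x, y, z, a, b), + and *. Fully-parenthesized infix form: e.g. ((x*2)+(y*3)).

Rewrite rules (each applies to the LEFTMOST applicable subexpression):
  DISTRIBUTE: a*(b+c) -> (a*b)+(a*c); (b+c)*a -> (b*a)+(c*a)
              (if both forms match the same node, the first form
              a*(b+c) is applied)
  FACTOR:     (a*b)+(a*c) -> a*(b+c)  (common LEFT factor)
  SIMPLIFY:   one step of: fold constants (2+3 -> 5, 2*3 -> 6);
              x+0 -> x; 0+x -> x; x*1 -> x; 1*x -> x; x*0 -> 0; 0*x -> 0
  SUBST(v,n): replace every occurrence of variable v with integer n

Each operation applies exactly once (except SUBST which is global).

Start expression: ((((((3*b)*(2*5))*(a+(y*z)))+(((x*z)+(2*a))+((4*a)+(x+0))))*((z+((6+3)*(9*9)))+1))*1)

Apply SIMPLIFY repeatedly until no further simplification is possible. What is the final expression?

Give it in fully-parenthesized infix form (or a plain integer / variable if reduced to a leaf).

Answer: (((((3*b)*10)*(a+(y*z)))+(((x*z)+(2*a))+((4*a)+x)))*((z+729)+1))

Derivation:
Start: ((((((3*b)*(2*5))*(a+(y*z)))+(((x*z)+(2*a))+((4*a)+(x+0))))*((z+((6+3)*(9*9)))+1))*1)
Step 1: at root: ((((((3*b)*(2*5))*(a+(y*z)))+(((x*z)+(2*a))+((4*a)+(x+0))))*((z+((6+3)*(9*9)))+1))*1) -> (((((3*b)*(2*5))*(a+(y*z)))+(((x*z)+(2*a))+((4*a)+(x+0))))*((z+((6+3)*(9*9)))+1)); overall: ((((((3*b)*(2*5))*(a+(y*z)))+(((x*z)+(2*a))+((4*a)+(x+0))))*((z+((6+3)*(9*9)))+1))*1) -> (((((3*b)*(2*5))*(a+(y*z)))+(((x*z)+(2*a))+((4*a)+(x+0))))*((z+((6+3)*(9*9)))+1))
Step 2: at LLLR: (2*5) -> 10; overall: (((((3*b)*(2*5))*(a+(y*z)))+(((x*z)+(2*a))+((4*a)+(x+0))))*((z+((6+3)*(9*9)))+1)) -> (((((3*b)*10)*(a+(y*z)))+(((x*z)+(2*a))+((4*a)+(x+0))))*((z+((6+3)*(9*9)))+1))
Step 3: at LRRR: (x+0) -> x; overall: (((((3*b)*10)*(a+(y*z)))+(((x*z)+(2*a))+((4*a)+(x+0))))*((z+((6+3)*(9*9)))+1)) -> (((((3*b)*10)*(a+(y*z)))+(((x*z)+(2*a))+((4*a)+x)))*((z+((6+3)*(9*9)))+1))
Step 4: at RLRL: (6+3) -> 9; overall: (((((3*b)*10)*(a+(y*z)))+(((x*z)+(2*a))+((4*a)+x)))*((z+((6+3)*(9*9)))+1)) -> (((((3*b)*10)*(a+(y*z)))+(((x*z)+(2*a))+((4*a)+x)))*((z+(9*(9*9)))+1))
Step 5: at RLRR: (9*9) -> 81; overall: (((((3*b)*10)*(a+(y*z)))+(((x*z)+(2*a))+((4*a)+x)))*((z+(9*(9*9)))+1)) -> (((((3*b)*10)*(a+(y*z)))+(((x*z)+(2*a))+((4*a)+x)))*((z+(9*81))+1))
Step 6: at RLR: (9*81) -> 729; overall: (((((3*b)*10)*(a+(y*z)))+(((x*z)+(2*a))+((4*a)+x)))*((z+(9*81))+1)) -> (((((3*b)*10)*(a+(y*z)))+(((x*z)+(2*a))+((4*a)+x)))*((z+729)+1))
Fixed point: (((((3*b)*10)*(a+(y*z)))+(((x*z)+(2*a))+((4*a)+x)))*((z+729)+1))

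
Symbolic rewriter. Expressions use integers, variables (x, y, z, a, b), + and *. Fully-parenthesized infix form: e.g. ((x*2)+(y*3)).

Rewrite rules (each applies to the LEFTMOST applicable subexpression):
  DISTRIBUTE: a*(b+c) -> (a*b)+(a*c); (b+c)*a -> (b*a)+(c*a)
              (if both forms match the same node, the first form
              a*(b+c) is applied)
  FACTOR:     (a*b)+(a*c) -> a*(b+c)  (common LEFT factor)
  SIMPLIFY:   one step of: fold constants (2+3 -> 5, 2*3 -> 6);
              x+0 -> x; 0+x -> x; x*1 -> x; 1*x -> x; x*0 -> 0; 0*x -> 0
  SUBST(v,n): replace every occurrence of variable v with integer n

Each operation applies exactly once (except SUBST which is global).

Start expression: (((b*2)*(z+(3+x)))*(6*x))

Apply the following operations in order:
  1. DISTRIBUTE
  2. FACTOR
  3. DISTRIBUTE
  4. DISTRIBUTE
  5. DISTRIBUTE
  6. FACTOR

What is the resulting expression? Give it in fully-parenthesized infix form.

Start: (((b*2)*(z+(3+x)))*(6*x))
Apply DISTRIBUTE at L (target: ((b*2)*(z+(3+x)))): (((b*2)*(z+(3+x)))*(6*x)) -> ((((b*2)*z)+((b*2)*(3+x)))*(6*x))
Apply FACTOR at L (target: (((b*2)*z)+((b*2)*(3+x)))): ((((b*2)*z)+((b*2)*(3+x)))*(6*x)) -> (((b*2)*(z+(3+x)))*(6*x))
Apply DISTRIBUTE at L (target: ((b*2)*(z+(3+x)))): (((b*2)*(z+(3+x)))*(6*x)) -> ((((b*2)*z)+((b*2)*(3+x)))*(6*x))
Apply DISTRIBUTE at root (target: ((((b*2)*z)+((b*2)*(3+x)))*(6*x))): ((((b*2)*z)+((b*2)*(3+x)))*(6*x)) -> ((((b*2)*z)*(6*x))+(((b*2)*(3+x))*(6*x)))
Apply DISTRIBUTE at RL (target: ((b*2)*(3+x))): ((((b*2)*z)*(6*x))+(((b*2)*(3+x))*(6*x))) -> ((((b*2)*z)*(6*x))+((((b*2)*3)+((b*2)*x))*(6*x)))
Apply FACTOR at RL (target: (((b*2)*3)+((b*2)*x))): ((((b*2)*z)*(6*x))+((((b*2)*3)+((b*2)*x))*(6*x))) -> ((((b*2)*z)*(6*x))+(((b*2)*(3+x))*(6*x)))

Answer: ((((b*2)*z)*(6*x))+(((b*2)*(3+x))*(6*x)))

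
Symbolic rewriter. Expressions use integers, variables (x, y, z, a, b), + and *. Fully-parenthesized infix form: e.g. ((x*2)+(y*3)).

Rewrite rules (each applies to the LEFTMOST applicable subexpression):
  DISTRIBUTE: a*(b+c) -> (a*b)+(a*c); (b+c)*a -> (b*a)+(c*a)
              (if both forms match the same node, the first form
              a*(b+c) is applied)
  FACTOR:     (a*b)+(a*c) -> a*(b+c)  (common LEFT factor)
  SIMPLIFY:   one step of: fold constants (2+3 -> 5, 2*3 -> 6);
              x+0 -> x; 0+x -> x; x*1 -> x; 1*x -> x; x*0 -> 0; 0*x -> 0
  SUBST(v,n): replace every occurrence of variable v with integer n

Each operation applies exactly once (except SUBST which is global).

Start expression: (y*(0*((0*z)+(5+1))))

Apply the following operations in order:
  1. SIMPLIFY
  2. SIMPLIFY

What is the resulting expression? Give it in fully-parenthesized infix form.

Answer: 0

Derivation:
Start: (y*(0*((0*z)+(5+1))))
Apply SIMPLIFY at R (target: (0*((0*z)+(5+1)))): (y*(0*((0*z)+(5+1)))) -> (y*0)
Apply SIMPLIFY at root (target: (y*0)): (y*0) -> 0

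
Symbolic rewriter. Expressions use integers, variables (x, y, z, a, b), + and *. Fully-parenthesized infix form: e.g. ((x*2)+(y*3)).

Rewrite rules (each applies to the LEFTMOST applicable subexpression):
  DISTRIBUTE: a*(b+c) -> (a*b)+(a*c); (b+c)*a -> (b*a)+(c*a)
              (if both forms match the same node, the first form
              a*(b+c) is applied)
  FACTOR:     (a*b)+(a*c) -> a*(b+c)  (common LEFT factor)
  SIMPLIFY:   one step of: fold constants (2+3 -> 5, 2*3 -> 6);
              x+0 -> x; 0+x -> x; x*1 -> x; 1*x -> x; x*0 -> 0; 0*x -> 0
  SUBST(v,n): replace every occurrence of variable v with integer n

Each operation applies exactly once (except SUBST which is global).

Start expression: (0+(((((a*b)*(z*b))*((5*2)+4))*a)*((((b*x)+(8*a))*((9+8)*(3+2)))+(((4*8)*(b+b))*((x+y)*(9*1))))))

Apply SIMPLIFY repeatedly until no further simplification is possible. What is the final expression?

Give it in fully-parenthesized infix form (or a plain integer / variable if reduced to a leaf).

Answer: (((((a*b)*(z*b))*14)*a)*((((b*x)+(8*a))*85)+((32*(b+b))*((x+y)*9))))

Derivation:
Start: (0+(((((a*b)*(z*b))*((5*2)+4))*a)*((((b*x)+(8*a))*((9+8)*(3+2)))+(((4*8)*(b+b))*((x+y)*(9*1))))))
Step 1: at root: (0+(((((a*b)*(z*b))*((5*2)+4))*a)*((((b*x)+(8*a))*((9+8)*(3+2)))+(((4*8)*(b+b))*((x+y)*(9*1)))))) -> (((((a*b)*(z*b))*((5*2)+4))*a)*((((b*x)+(8*a))*((9+8)*(3+2)))+(((4*8)*(b+b))*((x+y)*(9*1))))); overall: (0+(((((a*b)*(z*b))*((5*2)+4))*a)*((((b*x)+(8*a))*((9+8)*(3+2)))+(((4*8)*(b+b))*((x+y)*(9*1)))))) -> (((((a*b)*(z*b))*((5*2)+4))*a)*((((b*x)+(8*a))*((9+8)*(3+2)))+(((4*8)*(b+b))*((x+y)*(9*1)))))
Step 2: at LLRL: (5*2) -> 10; overall: (((((a*b)*(z*b))*((5*2)+4))*a)*((((b*x)+(8*a))*((9+8)*(3+2)))+(((4*8)*(b+b))*((x+y)*(9*1))))) -> (((((a*b)*(z*b))*(10+4))*a)*((((b*x)+(8*a))*((9+8)*(3+2)))+(((4*8)*(b+b))*((x+y)*(9*1)))))
Step 3: at LLR: (10+4) -> 14; overall: (((((a*b)*(z*b))*(10+4))*a)*((((b*x)+(8*a))*((9+8)*(3+2)))+(((4*8)*(b+b))*((x+y)*(9*1))))) -> (((((a*b)*(z*b))*14)*a)*((((b*x)+(8*a))*((9+8)*(3+2)))+(((4*8)*(b+b))*((x+y)*(9*1)))))
Step 4: at RLRL: (9+8) -> 17; overall: (((((a*b)*(z*b))*14)*a)*((((b*x)+(8*a))*((9+8)*(3+2)))+(((4*8)*(b+b))*((x+y)*(9*1))))) -> (((((a*b)*(z*b))*14)*a)*((((b*x)+(8*a))*(17*(3+2)))+(((4*8)*(b+b))*((x+y)*(9*1)))))
Step 5: at RLRR: (3+2) -> 5; overall: (((((a*b)*(z*b))*14)*a)*((((b*x)+(8*a))*(17*(3+2)))+(((4*8)*(b+b))*((x+y)*(9*1))))) -> (((((a*b)*(z*b))*14)*a)*((((b*x)+(8*a))*(17*5))+(((4*8)*(b+b))*((x+y)*(9*1)))))
Step 6: at RLR: (17*5) -> 85; overall: (((((a*b)*(z*b))*14)*a)*((((b*x)+(8*a))*(17*5))+(((4*8)*(b+b))*((x+y)*(9*1))))) -> (((((a*b)*(z*b))*14)*a)*((((b*x)+(8*a))*85)+(((4*8)*(b+b))*((x+y)*(9*1)))))
Step 7: at RRLL: (4*8) -> 32; overall: (((((a*b)*(z*b))*14)*a)*((((b*x)+(8*a))*85)+(((4*8)*(b+b))*((x+y)*(9*1))))) -> (((((a*b)*(z*b))*14)*a)*((((b*x)+(8*a))*85)+((32*(b+b))*((x+y)*(9*1)))))
Step 8: at RRRR: (9*1) -> 9; overall: (((((a*b)*(z*b))*14)*a)*((((b*x)+(8*a))*85)+((32*(b+b))*((x+y)*(9*1))))) -> (((((a*b)*(z*b))*14)*a)*((((b*x)+(8*a))*85)+((32*(b+b))*((x+y)*9))))
Fixed point: (((((a*b)*(z*b))*14)*a)*((((b*x)+(8*a))*85)+((32*(b+b))*((x+y)*9))))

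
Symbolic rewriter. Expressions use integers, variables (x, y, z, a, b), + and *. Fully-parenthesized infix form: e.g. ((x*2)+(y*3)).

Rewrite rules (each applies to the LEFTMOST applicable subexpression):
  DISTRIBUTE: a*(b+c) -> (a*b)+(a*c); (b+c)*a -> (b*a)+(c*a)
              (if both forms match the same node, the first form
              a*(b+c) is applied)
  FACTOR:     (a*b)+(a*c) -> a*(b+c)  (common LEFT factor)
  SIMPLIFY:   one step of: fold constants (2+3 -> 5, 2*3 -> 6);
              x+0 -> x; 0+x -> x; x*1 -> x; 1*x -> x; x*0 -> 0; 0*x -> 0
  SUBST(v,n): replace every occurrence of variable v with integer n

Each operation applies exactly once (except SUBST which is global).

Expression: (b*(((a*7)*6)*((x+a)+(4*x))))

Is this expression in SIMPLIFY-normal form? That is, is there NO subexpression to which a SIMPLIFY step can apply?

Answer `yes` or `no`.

Answer: yes

Derivation:
Expression: (b*(((a*7)*6)*((x+a)+(4*x))))
Scanning for simplifiable subexpressions (pre-order)...
  at root: (b*(((a*7)*6)*((x+a)+(4*x)))) (not simplifiable)
  at R: (((a*7)*6)*((x+a)+(4*x))) (not simplifiable)
  at RL: ((a*7)*6) (not simplifiable)
  at RLL: (a*7) (not simplifiable)
  at RR: ((x+a)+(4*x)) (not simplifiable)
  at RRL: (x+a) (not simplifiable)
  at RRR: (4*x) (not simplifiable)
Result: no simplifiable subexpression found -> normal form.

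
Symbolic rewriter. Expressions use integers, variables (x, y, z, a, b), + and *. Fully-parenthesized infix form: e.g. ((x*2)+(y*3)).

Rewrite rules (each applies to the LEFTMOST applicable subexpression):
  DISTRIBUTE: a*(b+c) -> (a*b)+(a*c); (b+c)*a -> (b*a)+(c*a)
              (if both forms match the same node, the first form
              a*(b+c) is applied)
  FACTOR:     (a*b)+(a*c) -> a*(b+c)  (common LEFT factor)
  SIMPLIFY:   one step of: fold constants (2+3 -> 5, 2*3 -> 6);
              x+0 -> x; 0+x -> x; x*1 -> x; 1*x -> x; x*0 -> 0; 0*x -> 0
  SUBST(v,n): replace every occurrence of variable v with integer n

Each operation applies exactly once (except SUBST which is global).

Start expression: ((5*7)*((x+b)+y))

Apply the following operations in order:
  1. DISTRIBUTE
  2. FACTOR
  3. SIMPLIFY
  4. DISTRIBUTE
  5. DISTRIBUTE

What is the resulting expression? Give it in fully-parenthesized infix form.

Answer: (((35*x)+(35*b))+(35*y))

Derivation:
Start: ((5*7)*((x+b)+y))
Apply DISTRIBUTE at root (target: ((5*7)*((x+b)+y))): ((5*7)*((x+b)+y)) -> (((5*7)*(x+b))+((5*7)*y))
Apply FACTOR at root (target: (((5*7)*(x+b))+((5*7)*y))): (((5*7)*(x+b))+((5*7)*y)) -> ((5*7)*((x+b)+y))
Apply SIMPLIFY at L (target: (5*7)): ((5*7)*((x+b)+y)) -> (35*((x+b)+y))
Apply DISTRIBUTE at root (target: (35*((x+b)+y))): (35*((x+b)+y)) -> ((35*(x+b))+(35*y))
Apply DISTRIBUTE at L (target: (35*(x+b))): ((35*(x+b))+(35*y)) -> (((35*x)+(35*b))+(35*y))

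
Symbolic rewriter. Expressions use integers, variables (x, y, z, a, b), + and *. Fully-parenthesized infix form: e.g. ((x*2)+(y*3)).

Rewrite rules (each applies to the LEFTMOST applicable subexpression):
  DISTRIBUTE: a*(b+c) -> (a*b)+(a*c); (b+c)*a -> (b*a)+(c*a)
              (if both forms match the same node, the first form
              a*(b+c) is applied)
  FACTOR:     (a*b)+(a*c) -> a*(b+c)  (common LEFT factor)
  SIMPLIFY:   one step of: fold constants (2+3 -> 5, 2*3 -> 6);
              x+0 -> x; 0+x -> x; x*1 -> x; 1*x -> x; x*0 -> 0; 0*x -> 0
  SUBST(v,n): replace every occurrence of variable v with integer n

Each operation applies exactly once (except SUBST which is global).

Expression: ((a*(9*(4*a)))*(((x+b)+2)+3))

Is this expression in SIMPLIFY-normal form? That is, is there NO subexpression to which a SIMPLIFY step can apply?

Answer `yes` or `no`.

Answer: yes

Derivation:
Expression: ((a*(9*(4*a)))*(((x+b)+2)+3))
Scanning for simplifiable subexpressions (pre-order)...
  at root: ((a*(9*(4*a)))*(((x+b)+2)+3)) (not simplifiable)
  at L: (a*(9*(4*a))) (not simplifiable)
  at LR: (9*(4*a)) (not simplifiable)
  at LRR: (4*a) (not simplifiable)
  at R: (((x+b)+2)+3) (not simplifiable)
  at RL: ((x+b)+2) (not simplifiable)
  at RLL: (x+b) (not simplifiable)
Result: no simplifiable subexpression found -> normal form.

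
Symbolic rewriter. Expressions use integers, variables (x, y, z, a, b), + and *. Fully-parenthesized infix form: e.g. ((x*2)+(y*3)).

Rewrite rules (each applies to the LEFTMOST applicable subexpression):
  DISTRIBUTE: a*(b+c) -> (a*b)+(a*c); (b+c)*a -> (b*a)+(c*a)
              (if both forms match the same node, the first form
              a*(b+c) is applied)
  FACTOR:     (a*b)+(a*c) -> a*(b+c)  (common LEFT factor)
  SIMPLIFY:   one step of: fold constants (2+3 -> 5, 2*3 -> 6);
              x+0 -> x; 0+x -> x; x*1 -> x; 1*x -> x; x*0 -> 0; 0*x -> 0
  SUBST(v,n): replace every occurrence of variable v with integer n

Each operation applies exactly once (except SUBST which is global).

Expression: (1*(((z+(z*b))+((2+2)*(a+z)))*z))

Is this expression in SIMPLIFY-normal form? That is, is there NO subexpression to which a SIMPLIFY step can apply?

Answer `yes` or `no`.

Expression: (1*(((z+(z*b))+((2+2)*(a+z)))*z))
Scanning for simplifiable subexpressions (pre-order)...
  at root: (1*(((z+(z*b))+((2+2)*(a+z)))*z)) (SIMPLIFIABLE)
  at R: (((z+(z*b))+((2+2)*(a+z)))*z) (not simplifiable)
  at RL: ((z+(z*b))+((2+2)*(a+z))) (not simplifiable)
  at RLL: (z+(z*b)) (not simplifiable)
  at RLLR: (z*b) (not simplifiable)
  at RLR: ((2+2)*(a+z)) (not simplifiable)
  at RLRL: (2+2) (SIMPLIFIABLE)
  at RLRR: (a+z) (not simplifiable)
Found simplifiable subexpr at path root: (1*(((z+(z*b))+((2+2)*(a+z)))*z))
One SIMPLIFY step would give: (((z+(z*b))+((2+2)*(a+z)))*z)
-> NOT in normal form.

Answer: no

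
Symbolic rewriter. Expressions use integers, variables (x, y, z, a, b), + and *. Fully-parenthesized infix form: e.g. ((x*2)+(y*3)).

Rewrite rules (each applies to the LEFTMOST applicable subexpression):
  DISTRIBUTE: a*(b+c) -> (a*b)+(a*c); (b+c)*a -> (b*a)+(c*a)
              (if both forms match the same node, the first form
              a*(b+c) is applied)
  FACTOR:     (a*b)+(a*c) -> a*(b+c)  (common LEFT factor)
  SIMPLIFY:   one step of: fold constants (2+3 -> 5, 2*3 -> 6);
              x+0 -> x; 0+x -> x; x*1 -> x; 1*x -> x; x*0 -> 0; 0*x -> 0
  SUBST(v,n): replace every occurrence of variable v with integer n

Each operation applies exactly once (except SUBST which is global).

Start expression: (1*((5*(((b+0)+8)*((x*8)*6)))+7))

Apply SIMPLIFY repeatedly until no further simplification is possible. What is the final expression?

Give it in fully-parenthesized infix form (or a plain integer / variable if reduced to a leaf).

Answer: ((5*((b+8)*((x*8)*6)))+7)

Derivation:
Start: (1*((5*(((b+0)+8)*((x*8)*6)))+7))
Step 1: at root: (1*((5*(((b+0)+8)*((x*8)*6)))+7)) -> ((5*(((b+0)+8)*((x*8)*6)))+7); overall: (1*((5*(((b+0)+8)*((x*8)*6)))+7)) -> ((5*(((b+0)+8)*((x*8)*6)))+7)
Step 2: at LRLL: (b+0) -> b; overall: ((5*(((b+0)+8)*((x*8)*6)))+7) -> ((5*((b+8)*((x*8)*6)))+7)
Fixed point: ((5*((b+8)*((x*8)*6)))+7)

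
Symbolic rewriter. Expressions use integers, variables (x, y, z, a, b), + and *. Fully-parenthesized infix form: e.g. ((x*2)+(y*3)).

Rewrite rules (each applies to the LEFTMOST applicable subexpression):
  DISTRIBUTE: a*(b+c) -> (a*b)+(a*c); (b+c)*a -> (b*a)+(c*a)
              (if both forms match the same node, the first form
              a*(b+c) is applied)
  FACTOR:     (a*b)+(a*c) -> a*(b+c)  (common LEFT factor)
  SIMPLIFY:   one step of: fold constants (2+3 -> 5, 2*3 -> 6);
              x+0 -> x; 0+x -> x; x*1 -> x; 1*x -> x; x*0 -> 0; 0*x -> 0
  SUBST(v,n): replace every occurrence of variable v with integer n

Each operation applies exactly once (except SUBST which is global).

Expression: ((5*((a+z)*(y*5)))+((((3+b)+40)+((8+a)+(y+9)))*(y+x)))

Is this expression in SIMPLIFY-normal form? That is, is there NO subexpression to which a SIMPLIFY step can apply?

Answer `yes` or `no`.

Answer: yes

Derivation:
Expression: ((5*((a+z)*(y*5)))+((((3+b)+40)+((8+a)+(y+9)))*(y+x)))
Scanning for simplifiable subexpressions (pre-order)...
  at root: ((5*((a+z)*(y*5)))+((((3+b)+40)+((8+a)+(y+9)))*(y+x))) (not simplifiable)
  at L: (5*((a+z)*(y*5))) (not simplifiable)
  at LR: ((a+z)*(y*5)) (not simplifiable)
  at LRL: (a+z) (not simplifiable)
  at LRR: (y*5) (not simplifiable)
  at R: ((((3+b)+40)+((8+a)+(y+9)))*(y+x)) (not simplifiable)
  at RL: (((3+b)+40)+((8+a)+(y+9))) (not simplifiable)
  at RLL: ((3+b)+40) (not simplifiable)
  at RLLL: (3+b) (not simplifiable)
  at RLR: ((8+a)+(y+9)) (not simplifiable)
  at RLRL: (8+a) (not simplifiable)
  at RLRR: (y+9) (not simplifiable)
  at RR: (y+x) (not simplifiable)
Result: no simplifiable subexpression found -> normal form.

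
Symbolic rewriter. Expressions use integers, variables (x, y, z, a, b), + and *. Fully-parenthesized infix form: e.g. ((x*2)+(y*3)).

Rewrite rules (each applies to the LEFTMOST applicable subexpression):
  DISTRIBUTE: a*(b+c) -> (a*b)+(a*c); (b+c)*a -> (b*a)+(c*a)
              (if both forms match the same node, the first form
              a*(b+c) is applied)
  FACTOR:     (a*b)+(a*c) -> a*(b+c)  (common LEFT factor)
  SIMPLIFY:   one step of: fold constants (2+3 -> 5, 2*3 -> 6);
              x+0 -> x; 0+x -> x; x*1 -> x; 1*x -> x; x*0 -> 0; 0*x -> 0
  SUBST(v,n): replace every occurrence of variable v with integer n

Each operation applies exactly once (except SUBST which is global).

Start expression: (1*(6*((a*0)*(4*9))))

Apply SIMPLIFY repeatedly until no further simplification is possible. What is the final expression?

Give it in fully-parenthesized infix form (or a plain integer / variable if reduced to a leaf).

Start: (1*(6*((a*0)*(4*9))))
Step 1: at root: (1*(6*((a*0)*(4*9)))) -> (6*((a*0)*(4*9))); overall: (1*(6*((a*0)*(4*9)))) -> (6*((a*0)*(4*9)))
Step 2: at RL: (a*0) -> 0; overall: (6*((a*0)*(4*9))) -> (6*(0*(4*9)))
Step 3: at R: (0*(4*9)) -> 0; overall: (6*(0*(4*9))) -> (6*0)
Step 4: at root: (6*0) -> 0; overall: (6*0) -> 0
Fixed point: 0

Answer: 0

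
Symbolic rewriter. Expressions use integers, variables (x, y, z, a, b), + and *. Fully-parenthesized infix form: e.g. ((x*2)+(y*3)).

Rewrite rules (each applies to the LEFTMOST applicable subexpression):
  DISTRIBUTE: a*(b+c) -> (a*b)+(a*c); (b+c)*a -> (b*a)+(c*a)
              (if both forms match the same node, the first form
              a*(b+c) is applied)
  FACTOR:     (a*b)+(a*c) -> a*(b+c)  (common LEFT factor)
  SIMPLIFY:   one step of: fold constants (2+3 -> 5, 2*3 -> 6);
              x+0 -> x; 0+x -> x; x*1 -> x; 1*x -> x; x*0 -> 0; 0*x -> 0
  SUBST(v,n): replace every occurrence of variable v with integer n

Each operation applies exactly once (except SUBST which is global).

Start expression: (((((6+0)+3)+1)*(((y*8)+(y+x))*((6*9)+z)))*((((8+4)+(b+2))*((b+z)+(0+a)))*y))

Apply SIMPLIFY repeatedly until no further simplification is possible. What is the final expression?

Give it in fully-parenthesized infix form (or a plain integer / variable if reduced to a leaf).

Answer: ((10*(((y*8)+(y+x))*(54+z)))*(((12+(b+2))*((b+z)+a))*y))

Derivation:
Start: (((((6+0)+3)+1)*(((y*8)+(y+x))*((6*9)+z)))*((((8+4)+(b+2))*((b+z)+(0+a)))*y))
Step 1: at LLLL: (6+0) -> 6; overall: (((((6+0)+3)+1)*(((y*8)+(y+x))*((6*9)+z)))*((((8+4)+(b+2))*((b+z)+(0+a)))*y)) -> ((((6+3)+1)*(((y*8)+(y+x))*((6*9)+z)))*((((8+4)+(b+2))*((b+z)+(0+a)))*y))
Step 2: at LLL: (6+3) -> 9; overall: ((((6+3)+1)*(((y*8)+(y+x))*((6*9)+z)))*((((8+4)+(b+2))*((b+z)+(0+a)))*y)) -> (((9+1)*(((y*8)+(y+x))*((6*9)+z)))*((((8+4)+(b+2))*((b+z)+(0+a)))*y))
Step 3: at LL: (9+1) -> 10; overall: (((9+1)*(((y*8)+(y+x))*((6*9)+z)))*((((8+4)+(b+2))*((b+z)+(0+a)))*y)) -> ((10*(((y*8)+(y+x))*((6*9)+z)))*((((8+4)+(b+2))*((b+z)+(0+a)))*y))
Step 4: at LRRL: (6*9) -> 54; overall: ((10*(((y*8)+(y+x))*((6*9)+z)))*((((8+4)+(b+2))*((b+z)+(0+a)))*y)) -> ((10*(((y*8)+(y+x))*(54+z)))*((((8+4)+(b+2))*((b+z)+(0+a)))*y))
Step 5: at RLLL: (8+4) -> 12; overall: ((10*(((y*8)+(y+x))*(54+z)))*((((8+4)+(b+2))*((b+z)+(0+a)))*y)) -> ((10*(((y*8)+(y+x))*(54+z)))*(((12+(b+2))*((b+z)+(0+a)))*y))
Step 6: at RLRR: (0+a) -> a; overall: ((10*(((y*8)+(y+x))*(54+z)))*(((12+(b+2))*((b+z)+(0+a)))*y)) -> ((10*(((y*8)+(y+x))*(54+z)))*(((12+(b+2))*((b+z)+a))*y))
Fixed point: ((10*(((y*8)+(y+x))*(54+z)))*(((12+(b+2))*((b+z)+a))*y))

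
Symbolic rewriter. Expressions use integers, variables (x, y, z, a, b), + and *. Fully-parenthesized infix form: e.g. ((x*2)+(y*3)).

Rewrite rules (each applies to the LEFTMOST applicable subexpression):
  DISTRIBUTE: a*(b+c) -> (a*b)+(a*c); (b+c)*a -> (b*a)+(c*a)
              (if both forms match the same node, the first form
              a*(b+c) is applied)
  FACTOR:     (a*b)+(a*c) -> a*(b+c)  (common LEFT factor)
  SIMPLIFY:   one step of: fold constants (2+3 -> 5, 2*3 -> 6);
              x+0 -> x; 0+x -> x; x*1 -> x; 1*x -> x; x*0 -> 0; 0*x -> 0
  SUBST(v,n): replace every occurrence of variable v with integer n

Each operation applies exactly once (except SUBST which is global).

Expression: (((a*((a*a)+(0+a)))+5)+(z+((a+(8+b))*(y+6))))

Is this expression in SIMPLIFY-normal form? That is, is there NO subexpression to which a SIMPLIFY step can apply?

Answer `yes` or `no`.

Expression: (((a*((a*a)+(0+a)))+5)+(z+((a+(8+b))*(y+6))))
Scanning for simplifiable subexpressions (pre-order)...
  at root: (((a*((a*a)+(0+a)))+5)+(z+((a+(8+b))*(y+6)))) (not simplifiable)
  at L: ((a*((a*a)+(0+a)))+5) (not simplifiable)
  at LL: (a*((a*a)+(0+a))) (not simplifiable)
  at LLR: ((a*a)+(0+a)) (not simplifiable)
  at LLRL: (a*a) (not simplifiable)
  at LLRR: (0+a) (SIMPLIFIABLE)
  at R: (z+((a+(8+b))*(y+6))) (not simplifiable)
  at RR: ((a+(8+b))*(y+6)) (not simplifiable)
  at RRL: (a+(8+b)) (not simplifiable)
  at RRLR: (8+b) (not simplifiable)
  at RRR: (y+6) (not simplifiable)
Found simplifiable subexpr at path LLRR: (0+a)
One SIMPLIFY step would give: (((a*((a*a)+a))+5)+(z+((a+(8+b))*(y+6))))
-> NOT in normal form.

Answer: no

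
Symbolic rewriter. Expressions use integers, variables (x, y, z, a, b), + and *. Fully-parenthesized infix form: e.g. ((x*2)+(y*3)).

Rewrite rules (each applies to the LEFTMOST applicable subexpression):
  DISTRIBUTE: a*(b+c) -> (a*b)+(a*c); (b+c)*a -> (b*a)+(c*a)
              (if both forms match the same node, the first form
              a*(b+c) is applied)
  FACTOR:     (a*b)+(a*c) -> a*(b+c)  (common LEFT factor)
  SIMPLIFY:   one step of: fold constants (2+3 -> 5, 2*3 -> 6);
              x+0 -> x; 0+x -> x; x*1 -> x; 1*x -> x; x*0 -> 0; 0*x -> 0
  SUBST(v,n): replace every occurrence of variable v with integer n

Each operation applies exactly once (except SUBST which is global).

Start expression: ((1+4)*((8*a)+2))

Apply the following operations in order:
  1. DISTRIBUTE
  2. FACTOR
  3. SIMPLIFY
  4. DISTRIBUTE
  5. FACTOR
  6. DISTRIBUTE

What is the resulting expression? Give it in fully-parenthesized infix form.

Answer: ((5*(8*a))+(5*2))

Derivation:
Start: ((1+4)*((8*a)+2))
Apply DISTRIBUTE at root (target: ((1+4)*((8*a)+2))): ((1+4)*((8*a)+2)) -> (((1+4)*(8*a))+((1+4)*2))
Apply FACTOR at root (target: (((1+4)*(8*a))+((1+4)*2))): (((1+4)*(8*a))+((1+4)*2)) -> ((1+4)*((8*a)+2))
Apply SIMPLIFY at L (target: (1+4)): ((1+4)*((8*a)+2)) -> (5*((8*a)+2))
Apply DISTRIBUTE at root (target: (5*((8*a)+2))): (5*((8*a)+2)) -> ((5*(8*a))+(5*2))
Apply FACTOR at root (target: ((5*(8*a))+(5*2))): ((5*(8*a))+(5*2)) -> (5*((8*a)+2))
Apply DISTRIBUTE at root (target: (5*((8*a)+2))): (5*((8*a)+2)) -> ((5*(8*a))+(5*2))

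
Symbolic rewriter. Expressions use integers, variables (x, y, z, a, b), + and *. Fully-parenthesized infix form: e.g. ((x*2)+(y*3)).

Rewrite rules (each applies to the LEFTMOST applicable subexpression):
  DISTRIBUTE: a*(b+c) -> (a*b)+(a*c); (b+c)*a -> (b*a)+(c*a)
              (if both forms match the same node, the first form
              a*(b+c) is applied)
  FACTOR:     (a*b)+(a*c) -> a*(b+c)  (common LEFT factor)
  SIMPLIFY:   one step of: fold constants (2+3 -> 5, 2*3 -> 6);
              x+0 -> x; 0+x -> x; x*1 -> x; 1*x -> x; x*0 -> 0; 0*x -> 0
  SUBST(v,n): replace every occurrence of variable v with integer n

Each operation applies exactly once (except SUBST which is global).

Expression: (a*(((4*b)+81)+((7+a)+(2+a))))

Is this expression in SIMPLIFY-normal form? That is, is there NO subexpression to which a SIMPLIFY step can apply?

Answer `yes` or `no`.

Answer: yes

Derivation:
Expression: (a*(((4*b)+81)+((7+a)+(2+a))))
Scanning for simplifiable subexpressions (pre-order)...
  at root: (a*(((4*b)+81)+((7+a)+(2+a)))) (not simplifiable)
  at R: (((4*b)+81)+((7+a)+(2+a))) (not simplifiable)
  at RL: ((4*b)+81) (not simplifiable)
  at RLL: (4*b) (not simplifiable)
  at RR: ((7+a)+(2+a)) (not simplifiable)
  at RRL: (7+a) (not simplifiable)
  at RRR: (2+a) (not simplifiable)
Result: no simplifiable subexpression found -> normal form.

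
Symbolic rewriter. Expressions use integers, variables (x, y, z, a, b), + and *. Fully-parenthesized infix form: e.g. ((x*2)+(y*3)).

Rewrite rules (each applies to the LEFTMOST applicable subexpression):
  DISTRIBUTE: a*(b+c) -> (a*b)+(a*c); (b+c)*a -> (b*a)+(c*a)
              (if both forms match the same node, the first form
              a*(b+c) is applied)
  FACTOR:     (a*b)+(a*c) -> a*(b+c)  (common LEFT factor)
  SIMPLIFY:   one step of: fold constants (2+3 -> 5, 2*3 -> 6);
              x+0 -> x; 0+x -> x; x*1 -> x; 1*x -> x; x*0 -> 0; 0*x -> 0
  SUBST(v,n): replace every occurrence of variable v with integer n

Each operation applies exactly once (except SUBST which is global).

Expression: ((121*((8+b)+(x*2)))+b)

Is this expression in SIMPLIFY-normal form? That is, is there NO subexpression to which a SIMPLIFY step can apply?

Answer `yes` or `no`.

Answer: yes

Derivation:
Expression: ((121*((8+b)+(x*2)))+b)
Scanning for simplifiable subexpressions (pre-order)...
  at root: ((121*((8+b)+(x*2)))+b) (not simplifiable)
  at L: (121*((8+b)+(x*2))) (not simplifiable)
  at LR: ((8+b)+(x*2)) (not simplifiable)
  at LRL: (8+b) (not simplifiable)
  at LRR: (x*2) (not simplifiable)
Result: no simplifiable subexpression found -> normal form.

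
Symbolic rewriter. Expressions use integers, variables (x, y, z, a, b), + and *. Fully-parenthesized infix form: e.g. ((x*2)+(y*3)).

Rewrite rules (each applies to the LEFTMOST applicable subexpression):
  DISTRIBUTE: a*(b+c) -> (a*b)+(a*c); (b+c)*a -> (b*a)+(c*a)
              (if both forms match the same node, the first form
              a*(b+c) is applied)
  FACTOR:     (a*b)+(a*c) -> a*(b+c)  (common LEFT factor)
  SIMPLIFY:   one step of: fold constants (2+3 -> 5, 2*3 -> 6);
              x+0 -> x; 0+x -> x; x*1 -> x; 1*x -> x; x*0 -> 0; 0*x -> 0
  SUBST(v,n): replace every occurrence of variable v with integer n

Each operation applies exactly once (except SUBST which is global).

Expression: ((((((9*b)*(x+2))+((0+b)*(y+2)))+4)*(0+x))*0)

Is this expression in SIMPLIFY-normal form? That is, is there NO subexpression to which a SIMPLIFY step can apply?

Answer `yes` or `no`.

Answer: no

Derivation:
Expression: ((((((9*b)*(x+2))+((0+b)*(y+2)))+4)*(0+x))*0)
Scanning for simplifiable subexpressions (pre-order)...
  at root: ((((((9*b)*(x+2))+((0+b)*(y+2)))+4)*(0+x))*0) (SIMPLIFIABLE)
  at L: (((((9*b)*(x+2))+((0+b)*(y+2)))+4)*(0+x)) (not simplifiable)
  at LL: ((((9*b)*(x+2))+((0+b)*(y+2)))+4) (not simplifiable)
  at LLL: (((9*b)*(x+2))+((0+b)*(y+2))) (not simplifiable)
  at LLLL: ((9*b)*(x+2)) (not simplifiable)
  at LLLLL: (9*b) (not simplifiable)
  at LLLLR: (x+2) (not simplifiable)
  at LLLR: ((0+b)*(y+2)) (not simplifiable)
  at LLLRL: (0+b) (SIMPLIFIABLE)
  at LLLRR: (y+2) (not simplifiable)
  at LR: (0+x) (SIMPLIFIABLE)
Found simplifiable subexpr at path root: ((((((9*b)*(x+2))+((0+b)*(y+2)))+4)*(0+x))*0)
One SIMPLIFY step would give: 0
-> NOT in normal form.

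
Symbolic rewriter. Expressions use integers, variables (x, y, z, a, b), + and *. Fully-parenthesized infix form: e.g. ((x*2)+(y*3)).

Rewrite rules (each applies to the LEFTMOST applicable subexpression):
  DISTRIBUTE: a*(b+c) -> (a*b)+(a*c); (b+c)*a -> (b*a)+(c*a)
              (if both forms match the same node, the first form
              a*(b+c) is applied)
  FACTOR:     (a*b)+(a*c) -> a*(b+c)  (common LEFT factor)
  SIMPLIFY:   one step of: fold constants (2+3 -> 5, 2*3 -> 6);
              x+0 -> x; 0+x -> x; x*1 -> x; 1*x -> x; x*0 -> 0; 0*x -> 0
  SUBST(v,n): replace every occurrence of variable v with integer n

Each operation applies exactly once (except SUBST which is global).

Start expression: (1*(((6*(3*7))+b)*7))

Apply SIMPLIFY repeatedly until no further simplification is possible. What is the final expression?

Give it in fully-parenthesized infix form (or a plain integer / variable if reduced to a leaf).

Start: (1*(((6*(3*7))+b)*7))
Step 1: at root: (1*(((6*(3*7))+b)*7)) -> (((6*(3*7))+b)*7); overall: (1*(((6*(3*7))+b)*7)) -> (((6*(3*7))+b)*7)
Step 2: at LLR: (3*7) -> 21; overall: (((6*(3*7))+b)*7) -> (((6*21)+b)*7)
Step 3: at LL: (6*21) -> 126; overall: (((6*21)+b)*7) -> ((126+b)*7)
Fixed point: ((126+b)*7)

Answer: ((126+b)*7)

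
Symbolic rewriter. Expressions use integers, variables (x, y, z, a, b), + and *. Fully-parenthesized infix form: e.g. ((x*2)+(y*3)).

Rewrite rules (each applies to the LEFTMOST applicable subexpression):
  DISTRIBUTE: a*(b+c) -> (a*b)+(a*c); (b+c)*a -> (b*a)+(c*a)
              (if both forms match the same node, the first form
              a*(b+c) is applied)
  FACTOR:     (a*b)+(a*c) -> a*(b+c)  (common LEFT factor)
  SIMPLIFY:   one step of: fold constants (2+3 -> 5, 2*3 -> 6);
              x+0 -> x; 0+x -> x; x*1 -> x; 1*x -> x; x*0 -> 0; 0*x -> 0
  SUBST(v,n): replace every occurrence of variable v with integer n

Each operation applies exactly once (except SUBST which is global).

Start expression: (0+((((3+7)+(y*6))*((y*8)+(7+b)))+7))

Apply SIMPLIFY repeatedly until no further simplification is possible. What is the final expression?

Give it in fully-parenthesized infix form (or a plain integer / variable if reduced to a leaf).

Answer: (((10+(y*6))*((y*8)+(7+b)))+7)

Derivation:
Start: (0+((((3+7)+(y*6))*((y*8)+(7+b)))+7))
Step 1: at root: (0+((((3+7)+(y*6))*((y*8)+(7+b)))+7)) -> ((((3+7)+(y*6))*((y*8)+(7+b)))+7); overall: (0+((((3+7)+(y*6))*((y*8)+(7+b)))+7)) -> ((((3+7)+(y*6))*((y*8)+(7+b)))+7)
Step 2: at LLL: (3+7) -> 10; overall: ((((3+7)+(y*6))*((y*8)+(7+b)))+7) -> (((10+(y*6))*((y*8)+(7+b)))+7)
Fixed point: (((10+(y*6))*((y*8)+(7+b)))+7)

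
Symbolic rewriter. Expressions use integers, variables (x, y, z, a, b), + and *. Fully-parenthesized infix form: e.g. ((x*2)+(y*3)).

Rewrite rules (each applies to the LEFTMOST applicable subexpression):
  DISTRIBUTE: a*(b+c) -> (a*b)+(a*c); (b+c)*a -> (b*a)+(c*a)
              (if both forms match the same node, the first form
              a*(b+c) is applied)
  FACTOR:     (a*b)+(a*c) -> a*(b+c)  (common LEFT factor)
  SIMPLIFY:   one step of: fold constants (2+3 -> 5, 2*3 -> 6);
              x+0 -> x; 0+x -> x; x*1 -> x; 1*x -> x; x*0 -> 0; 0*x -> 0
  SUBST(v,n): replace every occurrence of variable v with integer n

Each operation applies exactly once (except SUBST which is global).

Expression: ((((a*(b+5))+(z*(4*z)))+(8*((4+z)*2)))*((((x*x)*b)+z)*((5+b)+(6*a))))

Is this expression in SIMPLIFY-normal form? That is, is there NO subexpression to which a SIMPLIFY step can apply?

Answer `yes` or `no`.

Expression: ((((a*(b+5))+(z*(4*z)))+(8*((4+z)*2)))*((((x*x)*b)+z)*((5+b)+(6*a))))
Scanning for simplifiable subexpressions (pre-order)...
  at root: ((((a*(b+5))+(z*(4*z)))+(8*((4+z)*2)))*((((x*x)*b)+z)*((5+b)+(6*a)))) (not simplifiable)
  at L: (((a*(b+5))+(z*(4*z)))+(8*((4+z)*2))) (not simplifiable)
  at LL: ((a*(b+5))+(z*(4*z))) (not simplifiable)
  at LLL: (a*(b+5)) (not simplifiable)
  at LLLR: (b+5) (not simplifiable)
  at LLR: (z*(4*z)) (not simplifiable)
  at LLRR: (4*z) (not simplifiable)
  at LR: (8*((4+z)*2)) (not simplifiable)
  at LRR: ((4+z)*2) (not simplifiable)
  at LRRL: (4+z) (not simplifiable)
  at R: ((((x*x)*b)+z)*((5+b)+(6*a))) (not simplifiable)
  at RL: (((x*x)*b)+z) (not simplifiable)
  at RLL: ((x*x)*b) (not simplifiable)
  at RLLL: (x*x) (not simplifiable)
  at RR: ((5+b)+(6*a)) (not simplifiable)
  at RRL: (5+b) (not simplifiable)
  at RRR: (6*a) (not simplifiable)
Result: no simplifiable subexpression found -> normal form.

Answer: yes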